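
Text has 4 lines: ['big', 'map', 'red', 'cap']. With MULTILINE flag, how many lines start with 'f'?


With MULTILINE flag, ^ matches the start of each line.
Lines: ['big', 'map', 'red', 'cap']
Checking which lines start with 'f':
  Line 1: 'big' -> no
  Line 2: 'map' -> no
  Line 3: 'red' -> no
  Line 4: 'cap' -> no
Matching lines: []
Count: 0

0


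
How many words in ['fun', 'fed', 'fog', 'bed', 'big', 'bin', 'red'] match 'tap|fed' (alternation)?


Alternation 'tap|fed' matches either 'tap' or 'fed'.
Checking each word:
  'fun' -> no
  'fed' -> MATCH
  'fog' -> no
  'bed' -> no
  'big' -> no
  'bin' -> no
  'red' -> no
Matches: ['fed']
Count: 1

1


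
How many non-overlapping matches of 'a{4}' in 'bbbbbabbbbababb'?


Pattern 'a{4}' matches exactly 4 consecutive a's (greedy, non-overlapping).
String: 'bbbbbabbbbababb'
Scanning for runs of a's:
  Run at pos 5: 'a' (length 1) -> 0 match(es)
  Run at pos 10: 'a' (length 1) -> 0 match(es)
  Run at pos 12: 'a' (length 1) -> 0 match(es)
Matches found: []
Total: 0

0


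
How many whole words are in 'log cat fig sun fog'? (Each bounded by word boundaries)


Word boundaries (\b) mark the start/end of each word.
Text: 'log cat fig sun fog'
Splitting by whitespace:
  Word 1: 'log'
  Word 2: 'cat'
  Word 3: 'fig'
  Word 4: 'sun'
  Word 5: 'fog'
Total whole words: 5

5


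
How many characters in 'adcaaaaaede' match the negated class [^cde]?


Negated class [^cde] matches any char NOT in {c, d, e}
Scanning 'adcaaaaaede':
  pos 0: 'a' -> MATCH
  pos 1: 'd' -> no (excluded)
  pos 2: 'c' -> no (excluded)
  pos 3: 'a' -> MATCH
  pos 4: 'a' -> MATCH
  pos 5: 'a' -> MATCH
  pos 6: 'a' -> MATCH
  pos 7: 'a' -> MATCH
  pos 8: 'e' -> no (excluded)
  pos 9: 'd' -> no (excluded)
  pos 10: 'e' -> no (excluded)
Total matches: 6

6


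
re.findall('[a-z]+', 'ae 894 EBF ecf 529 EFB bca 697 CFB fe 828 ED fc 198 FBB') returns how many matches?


Pattern '[a-z]+' finds one or more lowercase letters.
Text: 'ae 894 EBF ecf 529 EFB bca 697 CFB fe 828 ED fc 198 FBB'
Scanning for matches:
  Match 1: 'ae'
  Match 2: 'ecf'
  Match 3: 'bca'
  Match 4: 'fe'
  Match 5: 'fc'
Total matches: 5

5


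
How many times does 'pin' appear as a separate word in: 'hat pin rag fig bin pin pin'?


Scanning each word for exact match 'pin':
  Word 1: 'hat' -> no
  Word 2: 'pin' -> MATCH
  Word 3: 'rag' -> no
  Word 4: 'fig' -> no
  Word 5: 'bin' -> no
  Word 6: 'pin' -> MATCH
  Word 7: 'pin' -> MATCH
Total matches: 3

3


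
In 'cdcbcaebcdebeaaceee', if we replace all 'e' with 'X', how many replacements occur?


re.sub('e', 'X', text) replaces every occurrence of 'e' with 'X'.
Text: 'cdcbcaebcdebeaaceee'
Scanning for 'e':
  pos 6: 'e' -> replacement #1
  pos 10: 'e' -> replacement #2
  pos 12: 'e' -> replacement #3
  pos 16: 'e' -> replacement #4
  pos 17: 'e' -> replacement #5
  pos 18: 'e' -> replacement #6
Total replacements: 6

6


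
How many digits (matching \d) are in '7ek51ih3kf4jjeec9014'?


\d matches any digit 0-9.
Scanning '7ek51ih3kf4jjeec9014':
  pos 0: '7' -> DIGIT
  pos 3: '5' -> DIGIT
  pos 4: '1' -> DIGIT
  pos 7: '3' -> DIGIT
  pos 10: '4' -> DIGIT
  pos 16: '9' -> DIGIT
  pos 17: '0' -> DIGIT
  pos 18: '1' -> DIGIT
  pos 19: '4' -> DIGIT
Digits found: ['7', '5', '1', '3', '4', '9', '0', '1', '4']
Total: 9

9


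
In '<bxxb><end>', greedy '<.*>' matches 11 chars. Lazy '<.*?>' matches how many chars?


Greedy '<.*>' tries to match as MUCH as possible.
Lazy '<.*?>' tries to match as LITTLE as possible.

String: '<bxxb><end>'
Greedy '<.*>' starts at first '<' and extends to the LAST '>': '<bxxb><end>' (11 chars)
Lazy '<.*?>' starts at first '<' and stops at the FIRST '>': '<bxxb>' (6 chars)

6


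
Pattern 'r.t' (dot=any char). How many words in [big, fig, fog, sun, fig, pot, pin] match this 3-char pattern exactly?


Pattern 'r.t' means: starts with 'r', any single char, ends with 't'.
Checking each word (must be exactly 3 chars):
  'big' (len=3): no
  'fig' (len=3): no
  'fog' (len=3): no
  'sun' (len=3): no
  'fig' (len=3): no
  'pot' (len=3): no
  'pin' (len=3): no
Matching words: []
Total: 0

0


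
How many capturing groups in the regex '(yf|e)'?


To count capturing groups, count each '(' that starts a group.
Pattern: '(yf|e)'
Walking through the pattern:
  Position 0: '(' -> group #1
Total capturing groups: 1

1


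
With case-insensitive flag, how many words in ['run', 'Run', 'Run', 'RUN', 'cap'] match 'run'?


Case-insensitive matching: compare each word's lowercase form to 'run'.
  'run' -> lower='run' -> MATCH
  'Run' -> lower='run' -> MATCH
  'Run' -> lower='run' -> MATCH
  'RUN' -> lower='run' -> MATCH
  'cap' -> lower='cap' -> no
Matches: ['run', 'Run', 'Run', 'RUN']
Count: 4

4


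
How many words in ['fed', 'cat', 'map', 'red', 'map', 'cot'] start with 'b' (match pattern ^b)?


Pattern ^b anchors to start of word. Check which words begin with 'b':
  'fed' -> no
  'cat' -> no
  'map' -> no
  'red' -> no
  'map' -> no
  'cot' -> no
Matching words: []
Count: 0

0


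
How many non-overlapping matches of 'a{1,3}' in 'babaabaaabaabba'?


Pattern 'a{1,3}' matches between 1 and 3 consecutive a's (greedy).
String: 'babaabaaabaabba'
Finding runs of a's and applying greedy matching:
  Run at pos 1: 'a' (length 1)
  Run at pos 3: 'aa' (length 2)
  Run at pos 6: 'aaa' (length 3)
  Run at pos 10: 'aa' (length 2)
  Run at pos 14: 'a' (length 1)
Matches: ['a', 'aa', 'aaa', 'aa', 'a']
Count: 5

5


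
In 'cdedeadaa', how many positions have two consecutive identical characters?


Looking for consecutive identical characters in 'cdedeadaa':
  pos 0-1: 'c' vs 'd' -> different
  pos 1-2: 'd' vs 'e' -> different
  pos 2-3: 'e' vs 'd' -> different
  pos 3-4: 'd' vs 'e' -> different
  pos 4-5: 'e' vs 'a' -> different
  pos 5-6: 'a' vs 'd' -> different
  pos 6-7: 'd' vs 'a' -> different
  pos 7-8: 'a' vs 'a' -> MATCH ('aa')
Consecutive identical pairs: ['aa']
Count: 1

1


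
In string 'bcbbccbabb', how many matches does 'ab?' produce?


Pattern 'ab?' matches 'a' optionally followed by 'b'.
String: 'bcbbccbabb'
Scanning left to right for 'a' then checking next char:
  Match 1: 'ab' (a followed by b)
Total matches: 1

1


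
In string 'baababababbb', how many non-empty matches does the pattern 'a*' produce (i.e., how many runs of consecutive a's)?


Pattern 'a*' matches zero or more a's. We want non-empty runs of consecutive a's.
String: 'baababababbb'
Walking through the string to find runs of a's:
  Run 1: positions 1-2 -> 'aa'
  Run 2: positions 4-4 -> 'a'
  Run 3: positions 6-6 -> 'a'
  Run 4: positions 8-8 -> 'a'
Non-empty runs found: ['aa', 'a', 'a', 'a']
Count: 4

4


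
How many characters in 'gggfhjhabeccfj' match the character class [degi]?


Character class [degi] matches any of: {d, e, g, i}
Scanning string 'gggfhjhabeccfj' character by character:
  pos 0: 'g' -> MATCH
  pos 1: 'g' -> MATCH
  pos 2: 'g' -> MATCH
  pos 3: 'f' -> no
  pos 4: 'h' -> no
  pos 5: 'j' -> no
  pos 6: 'h' -> no
  pos 7: 'a' -> no
  pos 8: 'b' -> no
  pos 9: 'e' -> MATCH
  pos 10: 'c' -> no
  pos 11: 'c' -> no
  pos 12: 'f' -> no
  pos 13: 'j' -> no
Total matches: 4

4


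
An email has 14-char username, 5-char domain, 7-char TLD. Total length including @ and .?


An email address has format: username@domain.tld
Username length: 14
'@' character: 1
Domain length: 5
'.' character: 1
TLD length: 7
Total = 14 + 1 + 5 + 1 + 7 = 28

28


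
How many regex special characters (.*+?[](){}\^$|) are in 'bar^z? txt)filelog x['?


Regex special characters are: . * + ? [ ] ( ) { } \ ^ $ |
Scanning 'bar^z? txt)filelog x[':
  pos 3: '^' -> SPECIAL
  pos 5: '?' -> SPECIAL
  pos 10: ')' -> SPECIAL
  pos 20: '[' -> SPECIAL
Special chars found: ['^', '?', ')', '[']
Total: 4

4


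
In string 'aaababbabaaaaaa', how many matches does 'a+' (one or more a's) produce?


Pattern 'a+' matches one or more consecutive a's.
String: 'aaababbabaaaaaa'
Scanning for runs of a:
  Match 1: 'aaa' (length 3)
  Match 2: 'a' (length 1)
  Match 3: 'a' (length 1)
  Match 4: 'aaaaaa' (length 6)
Total matches: 4

4


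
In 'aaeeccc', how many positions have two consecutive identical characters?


Looking for consecutive identical characters in 'aaeeccc':
  pos 0-1: 'a' vs 'a' -> MATCH ('aa')
  pos 1-2: 'a' vs 'e' -> different
  pos 2-3: 'e' vs 'e' -> MATCH ('ee')
  pos 3-4: 'e' vs 'c' -> different
  pos 4-5: 'c' vs 'c' -> MATCH ('cc')
  pos 5-6: 'c' vs 'c' -> MATCH ('cc')
Consecutive identical pairs: ['aa', 'ee', 'cc', 'cc']
Count: 4

4


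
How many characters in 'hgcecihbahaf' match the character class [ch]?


Character class [ch] matches any of: {c, h}
Scanning string 'hgcecihbahaf' character by character:
  pos 0: 'h' -> MATCH
  pos 1: 'g' -> no
  pos 2: 'c' -> MATCH
  pos 3: 'e' -> no
  pos 4: 'c' -> MATCH
  pos 5: 'i' -> no
  pos 6: 'h' -> MATCH
  pos 7: 'b' -> no
  pos 8: 'a' -> no
  pos 9: 'h' -> MATCH
  pos 10: 'a' -> no
  pos 11: 'f' -> no
Total matches: 5

5


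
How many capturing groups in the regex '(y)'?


To count capturing groups, count each '(' that starts a group.
Pattern: '(y)'
Walking through the pattern:
  Position 0: '(' -> group #1
Total capturing groups: 1

1


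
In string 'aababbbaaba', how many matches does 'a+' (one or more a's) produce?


Pattern 'a+' matches one or more consecutive a's.
String: 'aababbbaaba'
Scanning for runs of a:
  Match 1: 'aa' (length 2)
  Match 2: 'a' (length 1)
  Match 3: 'aa' (length 2)
  Match 4: 'a' (length 1)
Total matches: 4

4


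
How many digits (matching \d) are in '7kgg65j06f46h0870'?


\d matches any digit 0-9.
Scanning '7kgg65j06f46h0870':
  pos 0: '7' -> DIGIT
  pos 4: '6' -> DIGIT
  pos 5: '5' -> DIGIT
  pos 7: '0' -> DIGIT
  pos 8: '6' -> DIGIT
  pos 10: '4' -> DIGIT
  pos 11: '6' -> DIGIT
  pos 13: '0' -> DIGIT
  pos 14: '8' -> DIGIT
  pos 15: '7' -> DIGIT
  pos 16: '0' -> DIGIT
Digits found: ['7', '6', '5', '0', '6', '4', '6', '0', '8', '7', '0']
Total: 11

11


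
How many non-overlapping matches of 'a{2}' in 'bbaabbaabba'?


Pattern 'a{2}' matches exactly 2 consecutive a's (greedy, non-overlapping).
String: 'bbaabbaabba'
Scanning for runs of a's:
  Run at pos 2: 'aa' (length 2) -> 1 match(es)
  Run at pos 6: 'aa' (length 2) -> 1 match(es)
  Run at pos 10: 'a' (length 1) -> 0 match(es)
Matches found: ['aa', 'aa']
Total: 2

2


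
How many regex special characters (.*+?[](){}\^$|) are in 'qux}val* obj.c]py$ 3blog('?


Regex special characters are: . * + ? [ ] ( ) { } \ ^ $ |
Scanning 'qux}val* obj.c]py$ 3blog(':
  pos 3: '}' -> SPECIAL
  pos 7: '*' -> SPECIAL
  pos 12: '.' -> SPECIAL
  pos 14: ']' -> SPECIAL
  pos 17: '$' -> SPECIAL
  pos 24: '(' -> SPECIAL
Special chars found: ['}', '*', '.', ']', '$', '(']
Total: 6

6


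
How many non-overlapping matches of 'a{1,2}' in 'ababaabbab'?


Pattern 'a{1,2}' matches between 1 and 2 consecutive a's (greedy).
String: 'ababaabbab'
Finding runs of a's and applying greedy matching:
  Run at pos 0: 'a' (length 1)
  Run at pos 2: 'a' (length 1)
  Run at pos 4: 'aa' (length 2)
  Run at pos 8: 'a' (length 1)
Matches: ['a', 'a', 'aa', 'a']
Count: 4

4


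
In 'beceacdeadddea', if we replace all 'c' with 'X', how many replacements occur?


re.sub('c', 'X', text) replaces every occurrence of 'c' with 'X'.
Text: 'beceacdeadddea'
Scanning for 'c':
  pos 2: 'c' -> replacement #1
  pos 5: 'c' -> replacement #2
Total replacements: 2

2


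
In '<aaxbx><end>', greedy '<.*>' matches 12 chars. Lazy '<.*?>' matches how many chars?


Greedy '<.*>' tries to match as MUCH as possible.
Lazy '<.*?>' tries to match as LITTLE as possible.

String: '<aaxbx><end>'
Greedy '<.*>' starts at first '<' and extends to the LAST '>': '<aaxbx><end>' (12 chars)
Lazy '<.*?>' starts at first '<' and stops at the FIRST '>': '<aaxbx>' (7 chars)

7


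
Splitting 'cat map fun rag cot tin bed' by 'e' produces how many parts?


Splitting by 'e' breaks the string at each occurrence of the separator.
Text: 'cat map fun rag cot tin bed'
Parts after split:
  Part 1: 'cat map fun rag cot tin b'
  Part 2: 'd'
Total parts: 2

2


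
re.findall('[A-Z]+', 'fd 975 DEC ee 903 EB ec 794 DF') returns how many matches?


Pattern '[A-Z]+' finds one or more uppercase letters.
Text: 'fd 975 DEC ee 903 EB ec 794 DF'
Scanning for matches:
  Match 1: 'DEC'
  Match 2: 'EB'
  Match 3: 'DF'
Total matches: 3

3


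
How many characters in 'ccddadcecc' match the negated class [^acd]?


Negated class [^acd] matches any char NOT in {a, c, d}
Scanning 'ccddadcecc':
  pos 0: 'c' -> no (excluded)
  pos 1: 'c' -> no (excluded)
  pos 2: 'd' -> no (excluded)
  pos 3: 'd' -> no (excluded)
  pos 4: 'a' -> no (excluded)
  pos 5: 'd' -> no (excluded)
  pos 6: 'c' -> no (excluded)
  pos 7: 'e' -> MATCH
  pos 8: 'c' -> no (excluded)
  pos 9: 'c' -> no (excluded)
Total matches: 1

1


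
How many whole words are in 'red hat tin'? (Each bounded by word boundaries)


Word boundaries (\b) mark the start/end of each word.
Text: 'red hat tin'
Splitting by whitespace:
  Word 1: 'red'
  Word 2: 'hat'
  Word 3: 'tin'
Total whole words: 3

3


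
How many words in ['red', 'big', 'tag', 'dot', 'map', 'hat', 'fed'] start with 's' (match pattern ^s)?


Pattern ^s anchors to start of word. Check which words begin with 's':
  'red' -> no
  'big' -> no
  'tag' -> no
  'dot' -> no
  'map' -> no
  'hat' -> no
  'fed' -> no
Matching words: []
Count: 0

0


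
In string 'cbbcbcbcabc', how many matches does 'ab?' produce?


Pattern 'ab?' matches 'a' optionally followed by 'b'.
String: 'cbbcbcbcabc'
Scanning left to right for 'a' then checking next char:
  Match 1: 'ab' (a followed by b)
Total matches: 1

1


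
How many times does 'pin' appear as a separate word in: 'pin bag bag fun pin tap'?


Scanning each word for exact match 'pin':
  Word 1: 'pin' -> MATCH
  Word 2: 'bag' -> no
  Word 3: 'bag' -> no
  Word 4: 'fun' -> no
  Word 5: 'pin' -> MATCH
  Word 6: 'tap' -> no
Total matches: 2

2


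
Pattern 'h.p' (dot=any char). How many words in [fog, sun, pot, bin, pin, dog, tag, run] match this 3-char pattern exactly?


Pattern 'h.p' means: starts with 'h', any single char, ends with 'p'.
Checking each word (must be exactly 3 chars):
  'fog' (len=3): no
  'sun' (len=3): no
  'pot' (len=3): no
  'bin' (len=3): no
  'pin' (len=3): no
  'dog' (len=3): no
  'tag' (len=3): no
  'run' (len=3): no
Matching words: []
Total: 0

0


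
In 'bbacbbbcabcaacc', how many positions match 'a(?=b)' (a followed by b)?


Lookahead 'a(?=b)' matches 'a' only when followed by 'b'.
String: 'bbacbbbcabcaacc'
Checking each position where char is 'a':
  pos 2: 'a' -> no (next='c')
  pos 8: 'a' -> MATCH (next='b')
  pos 11: 'a' -> no (next='a')
  pos 12: 'a' -> no (next='c')
Matching positions: [8]
Count: 1

1


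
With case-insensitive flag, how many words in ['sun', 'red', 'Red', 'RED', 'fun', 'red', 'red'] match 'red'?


Case-insensitive matching: compare each word's lowercase form to 'red'.
  'sun' -> lower='sun' -> no
  'red' -> lower='red' -> MATCH
  'Red' -> lower='red' -> MATCH
  'RED' -> lower='red' -> MATCH
  'fun' -> lower='fun' -> no
  'red' -> lower='red' -> MATCH
  'red' -> lower='red' -> MATCH
Matches: ['red', 'Red', 'RED', 'red', 'red']
Count: 5

5


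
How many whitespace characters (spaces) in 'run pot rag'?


\s matches whitespace characters (spaces, tabs, etc.).
Text: 'run pot rag'
This text has 3 words separated by spaces.
Number of spaces = number of words - 1 = 3 - 1 = 2

2


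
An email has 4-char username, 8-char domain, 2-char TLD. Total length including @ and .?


An email address has format: username@domain.tld
Username length: 4
'@' character: 1
Domain length: 8
'.' character: 1
TLD length: 2
Total = 4 + 1 + 8 + 1 + 2 = 16

16


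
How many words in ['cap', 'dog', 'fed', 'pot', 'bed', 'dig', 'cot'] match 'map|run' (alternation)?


Alternation 'map|run' matches either 'map' or 'run'.
Checking each word:
  'cap' -> no
  'dog' -> no
  'fed' -> no
  'pot' -> no
  'bed' -> no
  'dig' -> no
  'cot' -> no
Matches: []
Count: 0

0


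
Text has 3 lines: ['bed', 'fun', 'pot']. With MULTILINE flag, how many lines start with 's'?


With MULTILINE flag, ^ matches the start of each line.
Lines: ['bed', 'fun', 'pot']
Checking which lines start with 's':
  Line 1: 'bed' -> no
  Line 2: 'fun' -> no
  Line 3: 'pot' -> no
Matching lines: []
Count: 0

0


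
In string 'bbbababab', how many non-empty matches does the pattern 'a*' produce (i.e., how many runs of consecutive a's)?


Pattern 'a*' matches zero or more a's. We want non-empty runs of consecutive a's.
String: 'bbbababab'
Walking through the string to find runs of a's:
  Run 1: positions 3-3 -> 'a'
  Run 2: positions 5-5 -> 'a'
  Run 3: positions 7-7 -> 'a'
Non-empty runs found: ['a', 'a', 'a']
Count: 3

3


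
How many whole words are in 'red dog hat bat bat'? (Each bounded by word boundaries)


Word boundaries (\b) mark the start/end of each word.
Text: 'red dog hat bat bat'
Splitting by whitespace:
  Word 1: 'red'
  Word 2: 'dog'
  Word 3: 'hat'
  Word 4: 'bat'
  Word 5: 'bat'
Total whole words: 5

5


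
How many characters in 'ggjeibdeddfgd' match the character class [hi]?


Character class [hi] matches any of: {h, i}
Scanning string 'ggjeibdeddfgd' character by character:
  pos 0: 'g' -> no
  pos 1: 'g' -> no
  pos 2: 'j' -> no
  pos 3: 'e' -> no
  pos 4: 'i' -> MATCH
  pos 5: 'b' -> no
  pos 6: 'd' -> no
  pos 7: 'e' -> no
  pos 8: 'd' -> no
  pos 9: 'd' -> no
  pos 10: 'f' -> no
  pos 11: 'g' -> no
  pos 12: 'd' -> no
Total matches: 1

1


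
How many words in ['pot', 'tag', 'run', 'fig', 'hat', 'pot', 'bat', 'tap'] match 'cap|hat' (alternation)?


Alternation 'cap|hat' matches either 'cap' or 'hat'.
Checking each word:
  'pot' -> no
  'tag' -> no
  'run' -> no
  'fig' -> no
  'hat' -> MATCH
  'pot' -> no
  'bat' -> no
  'tap' -> no
Matches: ['hat']
Count: 1

1


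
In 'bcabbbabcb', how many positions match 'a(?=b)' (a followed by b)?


Lookahead 'a(?=b)' matches 'a' only when followed by 'b'.
String: 'bcabbbabcb'
Checking each position where char is 'a':
  pos 2: 'a' -> MATCH (next='b')
  pos 6: 'a' -> MATCH (next='b')
Matching positions: [2, 6]
Count: 2

2


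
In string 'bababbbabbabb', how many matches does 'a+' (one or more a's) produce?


Pattern 'a+' matches one or more consecutive a's.
String: 'bababbbabbabb'
Scanning for runs of a:
  Match 1: 'a' (length 1)
  Match 2: 'a' (length 1)
  Match 3: 'a' (length 1)
  Match 4: 'a' (length 1)
Total matches: 4

4


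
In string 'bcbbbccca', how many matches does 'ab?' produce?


Pattern 'ab?' matches 'a' optionally followed by 'b'.
String: 'bcbbbccca'
Scanning left to right for 'a' then checking next char:
  Match 1: 'a' (a not followed by b)
Total matches: 1

1


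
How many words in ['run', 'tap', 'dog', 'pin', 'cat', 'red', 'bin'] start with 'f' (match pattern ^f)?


Pattern ^f anchors to start of word. Check which words begin with 'f':
  'run' -> no
  'tap' -> no
  'dog' -> no
  'pin' -> no
  'cat' -> no
  'red' -> no
  'bin' -> no
Matching words: []
Count: 0

0


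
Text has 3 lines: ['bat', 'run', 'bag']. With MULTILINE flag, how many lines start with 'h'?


With MULTILINE flag, ^ matches the start of each line.
Lines: ['bat', 'run', 'bag']
Checking which lines start with 'h':
  Line 1: 'bat' -> no
  Line 2: 'run' -> no
  Line 3: 'bag' -> no
Matching lines: []
Count: 0

0


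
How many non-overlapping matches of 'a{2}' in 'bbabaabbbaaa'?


Pattern 'a{2}' matches exactly 2 consecutive a's (greedy, non-overlapping).
String: 'bbabaabbbaaa'
Scanning for runs of a's:
  Run at pos 2: 'a' (length 1) -> 0 match(es)
  Run at pos 4: 'aa' (length 2) -> 1 match(es)
  Run at pos 9: 'aaa' (length 3) -> 1 match(es)
Matches found: ['aa', 'aa']
Total: 2

2


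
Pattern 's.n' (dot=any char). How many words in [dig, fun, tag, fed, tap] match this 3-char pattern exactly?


Pattern 's.n' means: starts with 's', any single char, ends with 'n'.
Checking each word (must be exactly 3 chars):
  'dig' (len=3): no
  'fun' (len=3): no
  'tag' (len=3): no
  'fed' (len=3): no
  'tap' (len=3): no
Matching words: []
Total: 0

0


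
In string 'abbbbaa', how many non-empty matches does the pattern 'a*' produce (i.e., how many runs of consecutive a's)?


Pattern 'a*' matches zero or more a's. We want non-empty runs of consecutive a's.
String: 'abbbbaa'
Walking through the string to find runs of a's:
  Run 1: positions 0-0 -> 'a'
  Run 2: positions 5-6 -> 'aa'
Non-empty runs found: ['a', 'aa']
Count: 2

2


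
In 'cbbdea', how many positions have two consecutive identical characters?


Looking for consecutive identical characters in 'cbbdea':
  pos 0-1: 'c' vs 'b' -> different
  pos 1-2: 'b' vs 'b' -> MATCH ('bb')
  pos 2-3: 'b' vs 'd' -> different
  pos 3-4: 'd' vs 'e' -> different
  pos 4-5: 'e' vs 'a' -> different
Consecutive identical pairs: ['bb']
Count: 1

1


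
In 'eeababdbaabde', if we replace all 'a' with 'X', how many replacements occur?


re.sub('a', 'X', text) replaces every occurrence of 'a' with 'X'.
Text: 'eeababdbaabde'
Scanning for 'a':
  pos 2: 'a' -> replacement #1
  pos 4: 'a' -> replacement #2
  pos 8: 'a' -> replacement #3
  pos 9: 'a' -> replacement #4
Total replacements: 4

4


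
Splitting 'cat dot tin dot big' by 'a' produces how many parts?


Splitting by 'a' breaks the string at each occurrence of the separator.
Text: 'cat dot tin dot big'
Parts after split:
  Part 1: 'c'
  Part 2: 't dot tin dot big'
Total parts: 2

2


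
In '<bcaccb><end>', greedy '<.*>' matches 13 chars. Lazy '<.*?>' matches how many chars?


Greedy '<.*>' tries to match as MUCH as possible.
Lazy '<.*?>' tries to match as LITTLE as possible.

String: '<bcaccb><end>'
Greedy '<.*>' starts at first '<' and extends to the LAST '>': '<bcaccb><end>' (13 chars)
Lazy '<.*?>' starts at first '<' and stops at the FIRST '>': '<bcaccb>' (8 chars)

8


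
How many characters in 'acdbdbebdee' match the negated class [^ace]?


Negated class [^ace] matches any char NOT in {a, c, e}
Scanning 'acdbdbebdee':
  pos 0: 'a' -> no (excluded)
  pos 1: 'c' -> no (excluded)
  pos 2: 'd' -> MATCH
  pos 3: 'b' -> MATCH
  pos 4: 'd' -> MATCH
  pos 5: 'b' -> MATCH
  pos 6: 'e' -> no (excluded)
  pos 7: 'b' -> MATCH
  pos 8: 'd' -> MATCH
  pos 9: 'e' -> no (excluded)
  pos 10: 'e' -> no (excluded)
Total matches: 6

6


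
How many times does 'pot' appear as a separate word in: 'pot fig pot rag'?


Scanning each word for exact match 'pot':
  Word 1: 'pot' -> MATCH
  Word 2: 'fig' -> no
  Word 3: 'pot' -> MATCH
  Word 4: 'rag' -> no
Total matches: 2

2


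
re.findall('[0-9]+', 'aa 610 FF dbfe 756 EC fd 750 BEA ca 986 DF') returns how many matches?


Pattern '[0-9]+' finds one or more digits.
Text: 'aa 610 FF dbfe 756 EC fd 750 BEA ca 986 DF'
Scanning for matches:
  Match 1: '610'
  Match 2: '756'
  Match 3: '750'
  Match 4: '986'
Total matches: 4

4


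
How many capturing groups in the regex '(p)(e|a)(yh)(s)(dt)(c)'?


To count capturing groups, count each '(' that starts a group.
Pattern: '(p)(e|a)(yh)(s)(dt)(c)'
Walking through the pattern:
  Position 0: '(' -> group #1
  Position 3: '(' -> group #2
  Position 8: '(' -> group #3
  Position 12: '(' -> group #4
  Position 15: '(' -> group #5
  Position 19: '(' -> group #6
Total capturing groups: 6

6


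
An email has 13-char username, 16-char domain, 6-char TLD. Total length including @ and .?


An email address has format: username@domain.tld
Username length: 13
'@' character: 1
Domain length: 16
'.' character: 1
TLD length: 6
Total = 13 + 1 + 16 + 1 + 6 = 37

37


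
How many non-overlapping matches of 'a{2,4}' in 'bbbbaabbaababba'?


Pattern 'a{2,4}' matches between 2 and 4 consecutive a's (greedy).
String: 'bbbbaabbaababba'
Finding runs of a's and applying greedy matching:
  Run at pos 4: 'aa' (length 2)
  Run at pos 8: 'aa' (length 2)
  Run at pos 11: 'a' (length 1)
  Run at pos 14: 'a' (length 1)
Matches: ['aa', 'aa']
Count: 2

2


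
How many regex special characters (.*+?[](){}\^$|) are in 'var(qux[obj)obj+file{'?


Regex special characters are: . * + ? [ ] ( ) { } \ ^ $ |
Scanning 'var(qux[obj)obj+file{':
  pos 3: '(' -> SPECIAL
  pos 7: '[' -> SPECIAL
  pos 11: ')' -> SPECIAL
  pos 15: '+' -> SPECIAL
  pos 20: '{' -> SPECIAL
Special chars found: ['(', '[', ')', '+', '{']
Total: 5

5


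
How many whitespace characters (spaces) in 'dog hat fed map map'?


\s matches whitespace characters (spaces, tabs, etc.).
Text: 'dog hat fed map map'
This text has 5 words separated by spaces.
Number of spaces = number of words - 1 = 5 - 1 = 4

4


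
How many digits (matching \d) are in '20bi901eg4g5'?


\d matches any digit 0-9.
Scanning '20bi901eg4g5':
  pos 0: '2' -> DIGIT
  pos 1: '0' -> DIGIT
  pos 4: '9' -> DIGIT
  pos 5: '0' -> DIGIT
  pos 6: '1' -> DIGIT
  pos 9: '4' -> DIGIT
  pos 11: '5' -> DIGIT
Digits found: ['2', '0', '9', '0', '1', '4', '5']
Total: 7

7


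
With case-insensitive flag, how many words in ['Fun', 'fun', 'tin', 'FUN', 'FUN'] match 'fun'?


Case-insensitive matching: compare each word's lowercase form to 'fun'.
  'Fun' -> lower='fun' -> MATCH
  'fun' -> lower='fun' -> MATCH
  'tin' -> lower='tin' -> no
  'FUN' -> lower='fun' -> MATCH
  'FUN' -> lower='fun' -> MATCH
Matches: ['Fun', 'fun', 'FUN', 'FUN']
Count: 4

4


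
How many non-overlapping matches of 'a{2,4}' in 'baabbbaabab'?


Pattern 'a{2,4}' matches between 2 and 4 consecutive a's (greedy).
String: 'baabbbaabab'
Finding runs of a's and applying greedy matching:
  Run at pos 1: 'aa' (length 2)
  Run at pos 6: 'aa' (length 2)
  Run at pos 9: 'a' (length 1)
Matches: ['aa', 'aa']
Count: 2

2


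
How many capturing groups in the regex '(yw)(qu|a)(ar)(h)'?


To count capturing groups, count each '(' that starts a group.
Pattern: '(yw)(qu|a)(ar)(h)'
Walking through the pattern:
  Position 0: '(' -> group #1
  Position 4: '(' -> group #2
  Position 10: '(' -> group #3
  Position 14: '(' -> group #4
Total capturing groups: 4

4


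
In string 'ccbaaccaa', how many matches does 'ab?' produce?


Pattern 'ab?' matches 'a' optionally followed by 'b'.
String: 'ccbaaccaa'
Scanning left to right for 'a' then checking next char:
  Match 1: 'a' (a not followed by b)
  Match 2: 'a' (a not followed by b)
  Match 3: 'a' (a not followed by b)
  Match 4: 'a' (a not followed by b)
Total matches: 4

4


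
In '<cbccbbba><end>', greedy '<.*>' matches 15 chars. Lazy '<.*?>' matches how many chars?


Greedy '<.*>' tries to match as MUCH as possible.
Lazy '<.*?>' tries to match as LITTLE as possible.

String: '<cbccbbba><end>'
Greedy '<.*>' starts at first '<' and extends to the LAST '>': '<cbccbbba><end>' (15 chars)
Lazy '<.*?>' starts at first '<' and stops at the FIRST '>': '<cbccbbba>' (10 chars)

10


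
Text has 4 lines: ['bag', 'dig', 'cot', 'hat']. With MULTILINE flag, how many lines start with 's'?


With MULTILINE flag, ^ matches the start of each line.
Lines: ['bag', 'dig', 'cot', 'hat']
Checking which lines start with 's':
  Line 1: 'bag' -> no
  Line 2: 'dig' -> no
  Line 3: 'cot' -> no
  Line 4: 'hat' -> no
Matching lines: []
Count: 0

0


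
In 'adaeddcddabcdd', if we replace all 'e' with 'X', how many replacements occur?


re.sub('e', 'X', text) replaces every occurrence of 'e' with 'X'.
Text: 'adaeddcddabcdd'
Scanning for 'e':
  pos 3: 'e' -> replacement #1
Total replacements: 1

1


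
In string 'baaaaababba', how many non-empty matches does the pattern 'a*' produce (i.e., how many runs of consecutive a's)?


Pattern 'a*' matches zero or more a's. We want non-empty runs of consecutive a's.
String: 'baaaaababba'
Walking through the string to find runs of a's:
  Run 1: positions 1-5 -> 'aaaaa'
  Run 2: positions 7-7 -> 'a'
  Run 3: positions 10-10 -> 'a'
Non-empty runs found: ['aaaaa', 'a', 'a']
Count: 3

3


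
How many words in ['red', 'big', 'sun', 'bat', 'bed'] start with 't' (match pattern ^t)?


Pattern ^t anchors to start of word. Check which words begin with 't':
  'red' -> no
  'big' -> no
  'sun' -> no
  'bat' -> no
  'bed' -> no
Matching words: []
Count: 0

0


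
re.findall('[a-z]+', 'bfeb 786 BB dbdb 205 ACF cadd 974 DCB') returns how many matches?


Pattern '[a-z]+' finds one or more lowercase letters.
Text: 'bfeb 786 BB dbdb 205 ACF cadd 974 DCB'
Scanning for matches:
  Match 1: 'bfeb'
  Match 2: 'dbdb'
  Match 3: 'cadd'
Total matches: 3

3


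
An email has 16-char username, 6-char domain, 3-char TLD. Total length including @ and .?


An email address has format: username@domain.tld
Username length: 16
'@' character: 1
Domain length: 6
'.' character: 1
TLD length: 3
Total = 16 + 1 + 6 + 1 + 3 = 27

27


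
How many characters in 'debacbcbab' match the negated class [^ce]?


Negated class [^ce] matches any char NOT in {c, e}
Scanning 'debacbcbab':
  pos 0: 'd' -> MATCH
  pos 1: 'e' -> no (excluded)
  pos 2: 'b' -> MATCH
  pos 3: 'a' -> MATCH
  pos 4: 'c' -> no (excluded)
  pos 5: 'b' -> MATCH
  pos 6: 'c' -> no (excluded)
  pos 7: 'b' -> MATCH
  pos 8: 'a' -> MATCH
  pos 9: 'b' -> MATCH
Total matches: 7

7


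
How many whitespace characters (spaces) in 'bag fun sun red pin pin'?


\s matches whitespace characters (spaces, tabs, etc.).
Text: 'bag fun sun red pin pin'
This text has 6 words separated by spaces.
Number of spaces = number of words - 1 = 6 - 1 = 5

5


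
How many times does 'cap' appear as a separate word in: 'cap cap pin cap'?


Scanning each word for exact match 'cap':
  Word 1: 'cap' -> MATCH
  Word 2: 'cap' -> MATCH
  Word 3: 'pin' -> no
  Word 4: 'cap' -> MATCH
Total matches: 3

3


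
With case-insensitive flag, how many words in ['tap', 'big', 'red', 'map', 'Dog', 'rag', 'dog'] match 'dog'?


Case-insensitive matching: compare each word's lowercase form to 'dog'.
  'tap' -> lower='tap' -> no
  'big' -> lower='big' -> no
  'red' -> lower='red' -> no
  'map' -> lower='map' -> no
  'Dog' -> lower='dog' -> MATCH
  'rag' -> lower='rag' -> no
  'dog' -> lower='dog' -> MATCH
Matches: ['Dog', 'dog']
Count: 2

2


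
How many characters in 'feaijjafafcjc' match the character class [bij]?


Character class [bij] matches any of: {b, i, j}
Scanning string 'feaijjafafcjc' character by character:
  pos 0: 'f' -> no
  pos 1: 'e' -> no
  pos 2: 'a' -> no
  pos 3: 'i' -> MATCH
  pos 4: 'j' -> MATCH
  pos 5: 'j' -> MATCH
  pos 6: 'a' -> no
  pos 7: 'f' -> no
  pos 8: 'a' -> no
  pos 9: 'f' -> no
  pos 10: 'c' -> no
  pos 11: 'j' -> MATCH
  pos 12: 'c' -> no
Total matches: 4

4


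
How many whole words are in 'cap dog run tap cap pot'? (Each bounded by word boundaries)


Word boundaries (\b) mark the start/end of each word.
Text: 'cap dog run tap cap pot'
Splitting by whitespace:
  Word 1: 'cap'
  Word 2: 'dog'
  Word 3: 'run'
  Word 4: 'tap'
  Word 5: 'cap'
  Word 6: 'pot'
Total whole words: 6

6


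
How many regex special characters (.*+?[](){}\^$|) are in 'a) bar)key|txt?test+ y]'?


Regex special characters are: . * + ? [ ] ( ) { } \ ^ $ |
Scanning 'a) bar)key|txt?test+ y]':
  pos 1: ')' -> SPECIAL
  pos 6: ')' -> SPECIAL
  pos 10: '|' -> SPECIAL
  pos 14: '?' -> SPECIAL
  pos 19: '+' -> SPECIAL
  pos 22: ']' -> SPECIAL
Special chars found: [')', ')', '|', '?', '+', ']']
Total: 6

6


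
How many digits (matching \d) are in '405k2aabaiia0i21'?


\d matches any digit 0-9.
Scanning '405k2aabaiia0i21':
  pos 0: '4' -> DIGIT
  pos 1: '0' -> DIGIT
  pos 2: '5' -> DIGIT
  pos 4: '2' -> DIGIT
  pos 12: '0' -> DIGIT
  pos 14: '2' -> DIGIT
  pos 15: '1' -> DIGIT
Digits found: ['4', '0', '5', '2', '0', '2', '1']
Total: 7

7


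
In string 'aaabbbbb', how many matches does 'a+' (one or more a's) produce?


Pattern 'a+' matches one or more consecutive a's.
String: 'aaabbbbb'
Scanning for runs of a:
  Match 1: 'aaa' (length 3)
Total matches: 1

1


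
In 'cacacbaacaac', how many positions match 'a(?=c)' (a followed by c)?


Lookahead 'a(?=c)' matches 'a' only when followed by 'c'.
String: 'cacacbaacaac'
Checking each position where char is 'a':
  pos 1: 'a' -> MATCH (next='c')
  pos 3: 'a' -> MATCH (next='c')
  pos 6: 'a' -> no (next='a')
  pos 7: 'a' -> MATCH (next='c')
  pos 9: 'a' -> no (next='a')
  pos 10: 'a' -> MATCH (next='c')
Matching positions: [1, 3, 7, 10]
Count: 4

4


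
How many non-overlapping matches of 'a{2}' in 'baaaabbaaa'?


Pattern 'a{2}' matches exactly 2 consecutive a's (greedy, non-overlapping).
String: 'baaaabbaaa'
Scanning for runs of a's:
  Run at pos 1: 'aaaa' (length 4) -> 2 match(es)
  Run at pos 7: 'aaa' (length 3) -> 1 match(es)
Matches found: ['aa', 'aa', 'aa']
Total: 3

3


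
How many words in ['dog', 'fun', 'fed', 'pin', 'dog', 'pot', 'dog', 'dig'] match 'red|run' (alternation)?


Alternation 'red|run' matches either 'red' or 'run'.
Checking each word:
  'dog' -> no
  'fun' -> no
  'fed' -> no
  'pin' -> no
  'dog' -> no
  'pot' -> no
  'dog' -> no
  'dig' -> no
Matches: []
Count: 0

0


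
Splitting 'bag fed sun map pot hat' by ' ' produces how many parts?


Splitting by ' ' breaks the string at each occurrence of the separator.
Text: 'bag fed sun map pot hat'
Parts after split:
  Part 1: 'bag'
  Part 2: 'fed'
  Part 3: 'sun'
  Part 4: 'map'
  Part 5: 'pot'
  Part 6: 'hat'
Total parts: 6

6


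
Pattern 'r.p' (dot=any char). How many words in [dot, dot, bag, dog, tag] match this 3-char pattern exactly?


Pattern 'r.p' means: starts with 'r', any single char, ends with 'p'.
Checking each word (must be exactly 3 chars):
  'dot' (len=3): no
  'dot' (len=3): no
  'bag' (len=3): no
  'dog' (len=3): no
  'tag' (len=3): no
Matching words: []
Total: 0

0


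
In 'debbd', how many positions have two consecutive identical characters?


Looking for consecutive identical characters in 'debbd':
  pos 0-1: 'd' vs 'e' -> different
  pos 1-2: 'e' vs 'b' -> different
  pos 2-3: 'b' vs 'b' -> MATCH ('bb')
  pos 3-4: 'b' vs 'd' -> different
Consecutive identical pairs: ['bb']
Count: 1

1


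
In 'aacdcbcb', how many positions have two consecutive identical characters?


Looking for consecutive identical characters in 'aacdcbcb':
  pos 0-1: 'a' vs 'a' -> MATCH ('aa')
  pos 1-2: 'a' vs 'c' -> different
  pos 2-3: 'c' vs 'd' -> different
  pos 3-4: 'd' vs 'c' -> different
  pos 4-5: 'c' vs 'b' -> different
  pos 5-6: 'b' vs 'c' -> different
  pos 6-7: 'c' vs 'b' -> different
Consecutive identical pairs: ['aa']
Count: 1

1


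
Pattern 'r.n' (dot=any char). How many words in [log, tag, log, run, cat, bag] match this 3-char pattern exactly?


Pattern 'r.n' means: starts with 'r', any single char, ends with 'n'.
Checking each word (must be exactly 3 chars):
  'log' (len=3): no
  'tag' (len=3): no
  'log' (len=3): no
  'run' (len=3): MATCH
  'cat' (len=3): no
  'bag' (len=3): no
Matching words: ['run']
Total: 1

1


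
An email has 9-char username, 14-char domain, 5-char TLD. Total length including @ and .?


An email address has format: username@domain.tld
Username length: 9
'@' character: 1
Domain length: 14
'.' character: 1
TLD length: 5
Total = 9 + 1 + 14 + 1 + 5 = 30

30


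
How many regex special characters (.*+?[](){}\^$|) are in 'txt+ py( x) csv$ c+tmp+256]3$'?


Regex special characters are: . * + ? [ ] ( ) { } \ ^ $ |
Scanning 'txt+ py( x) csv$ c+tmp+256]3$':
  pos 3: '+' -> SPECIAL
  pos 7: '(' -> SPECIAL
  pos 10: ')' -> SPECIAL
  pos 15: '$' -> SPECIAL
  pos 18: '+' -> SPECIAL
  pos 22: '+' -> SPECIAL
  pos 26: ']' -> SPECIAL
  pos 28: '$' -> SPECIAL
Special chars found: ['+', '(', ')', '$', '+', '+', ']', '$']
Total: 8

8


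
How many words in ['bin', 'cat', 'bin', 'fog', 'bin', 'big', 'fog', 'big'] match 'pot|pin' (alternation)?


Alternation 'pot|pin' matches either 'pot' or 'pin'.
Checking each word:
  'bin' -> no
  'cat' -> no
  'bin' -> no
  'fog' -> no
  'bin' -> no
  'big' -> no
  'fog' -> no
  'big' -> no
Matches: []
Count: 0

0


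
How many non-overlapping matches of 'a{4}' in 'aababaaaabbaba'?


Pattern 'a{4}' matches exactly 4 consecutive a's (greedy, non-overlapping).
String: 'aababaaaabbaba'
Scanning for runs of a's:
  Run at pos 0: 'aa' (length 2) -> 0 match(es)
  Run at pos 3: 'a' (length 1) -> 0 match(es)
  Run at pos 5: 'aaaa' (length 4) -> 1 match(es)
  Run at pos 11: 'a' (length 1) -> 0 match(es)
  Run at pos 13: 'a' (length 1) -> 0 match(es)
Matches found: ['aaaa']
Total: 1

1


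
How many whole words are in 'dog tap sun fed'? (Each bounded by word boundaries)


Word boundaries (\b) mark the start/end of each word.
Text: 'dog tap sun fed'
Splitting by whitespace:
  Word 1: 'dog'
  Word 2: 'tap'
  Word 3: 'sun'
  Word 4: 'fed'
Total whole words: 4

4


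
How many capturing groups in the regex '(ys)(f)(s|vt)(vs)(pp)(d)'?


To count capturing groups, count each '(' that starts a group.
Pattern: '(ys)(f)(s|vt)(vs)(pp)(d)'
Walking through the pattern:
  Position 0: '(' -> group #1
  Position 4: '(' -> group #2
  Position 7: '(' -> group #3
  Position 13: '(' -> group #4
  Position 17: '(' -> group #5
  Position 21: '(' -> group #6
Total capturing groups: 6

6


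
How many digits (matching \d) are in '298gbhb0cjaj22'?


\d matches any digit 0-9.
Scanning '298gbhb0cjaj22':
  pos 0: '2' -> DIGIT
  pos 1: '9' -> DIGIT
  pos 2: '8' -> DIGIT
  pos 7: '0' -> DIGIT
  pos 12: '2' -> DIGIT
  pos 13: '2' -> DIGIT
Digits found: ['2', '9', '8', '0', '2', '2']
Total: 6

6


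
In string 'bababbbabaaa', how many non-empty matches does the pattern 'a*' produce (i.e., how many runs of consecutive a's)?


Pattern 'a*' matches zero or more a's. We want non-empty runs of consecutive a's.
String: 'bababbbabaaa'
Walking through the string to find runs of a's:
  Run 1: positions 1-1 -> 'a'
  Run 2: positions 3-3 -> 'a'
  Run 3: positions 7-7 -> 'a'
  Run 4: positions 9-11 -> 'aaa'
Non-empty runs found: ['a', 'a', 'a', 'aaa']
Count: 4

4


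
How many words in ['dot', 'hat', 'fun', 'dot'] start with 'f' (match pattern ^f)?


Pattern ^f anchors to start of word. Check which words begin with 'f':
  'dot' -> no
  'hat' -> no
  'fun' -> MATCH (starts with 'f')
  'dot' -> no
Matching words: ['fun']
Count: 1

1


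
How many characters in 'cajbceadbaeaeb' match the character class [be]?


Character class [be] matches any of: {b, e}
Scanning string 'cajbceadbaeaeb' character by character:
  pos 0: 'c' -> no
  pos 1: 'a' -> no
  pos 2: 'j' -> no
  pos 3: 'b' -> MATCH
  pos 4: 'c' -> no
  pos 5: 'e' -> MATCH
  pos 6: 'a' -> no
  pos 7: 'd' -> no
  pos 8: 'b' -> MATCH
  pos 9: 'a' -> no
  pos 10: 'e' -> MATCH
  pos 11: 'a' -> no
  pos 12: 'e' -> MATCH
  pos 13: 'b' -> MATCH
Total matches: 6

6


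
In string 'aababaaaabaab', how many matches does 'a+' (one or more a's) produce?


Pattern 'a+' matches one or more consecutive a's.
String: 'aababaaaabaab'
Scanning for runs of a:
  Match 1: 'aa' (length 2)
  Match 2: 'a' (length 1)
  Match 3: 'aaaa' (length 4)
  Match 4: 'aa' (length 2)
Total matches: 4

4


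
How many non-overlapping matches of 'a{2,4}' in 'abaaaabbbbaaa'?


Pattern 'a{2,4}' matches between 2 and 4 consecutive a's (greedy).
String: 'abaaaabbbbaaa'
Finding runs of a's and applying greedy matching:
  Run at pos 0: 'a' (length 1)
  Run at pos 2: 'aaaa' (length 4)
  Run at pos 10: 'aaa' (length 3)
Matches: ['aaaa', 'aaa']
Count: 2

2


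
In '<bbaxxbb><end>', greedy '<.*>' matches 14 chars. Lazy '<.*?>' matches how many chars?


Greedy '<.*>' tries to match as MUCH as possible.
Lazy '<.*?>' tries to match as LITTLE as possible.

String: '<bbaxxbb><end>'
Greedy '<.*>' starts at first '<' and extends to the LAST '>': '<bbaxxbb><end>' (14 chars)
Lazy '<.*?>' starts at first '<' and stops at the FIRST '>': '<bbaxxbb>' (9 chars)

9


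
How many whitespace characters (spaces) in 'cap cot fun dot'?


\s matches whitespace characters (spaces, tabs, etc.).
Text: 'cap cot fun dot'
This text has 4 words separated by spaces.
Number of spaces = number of words - 1 = 4 - 1 = 3

3


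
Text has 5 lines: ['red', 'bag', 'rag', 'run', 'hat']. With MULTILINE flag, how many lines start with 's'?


With MULTILINE flag, ^ matches the start of each line.
Lines: ['red', 'bag', 'rag', 'run', 'hat']
Checking which lines start with 's':
  Line 1: 'red' -> no
  Line 2: 'bag' -> no
  Line 3: 'rag' -> no
  Line 4: 'run' -> no
  Line 5: 'hat' -> no
Matching lines: []
Count: 0

0
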